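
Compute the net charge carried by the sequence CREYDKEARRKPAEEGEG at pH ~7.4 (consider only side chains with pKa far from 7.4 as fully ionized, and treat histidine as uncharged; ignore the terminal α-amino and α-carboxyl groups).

-1

Near pH 7.4, K and R contribute +1 each, D and E contribute −1 each, and every other side chain (His included, as stated) is uncharged.
Positive (K, R): R2, K6, R9, R10, K11 → +5.
Negative (D, E): E3, D5, E7, E14, E15, E17 → −6.
Net charge = (+5) + (−6) = −1.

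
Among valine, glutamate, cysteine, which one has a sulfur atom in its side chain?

cysteine

The sulfur-bearing residues are cysteine (–SH) and methionine (–S–CH₃).
Of the listed options, only cysteine belongs to this group.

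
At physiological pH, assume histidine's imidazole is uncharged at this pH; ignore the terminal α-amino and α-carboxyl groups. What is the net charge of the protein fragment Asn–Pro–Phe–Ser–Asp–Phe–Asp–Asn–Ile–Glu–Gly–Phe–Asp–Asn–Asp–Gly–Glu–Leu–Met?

-6

The side chains ionized at physiological pH are Lys/Arg (+1) and Asp/Glu (−1); with His treated as neutral, nothing else contributes.
Positive (K, R): none → +0.
Negative (D, E): Asp5, Asp7, Glu10, Asp13, Asp15, Glu17 → −6.
Net charge = (+0) + (−6) = −6.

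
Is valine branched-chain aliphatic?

V, L, and I make up the branched-chain aliphatic group.
Valine is in this group.

Yes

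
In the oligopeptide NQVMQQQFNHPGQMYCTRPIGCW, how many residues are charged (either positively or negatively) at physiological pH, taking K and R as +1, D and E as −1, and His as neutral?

Charged side chains at pH ~7.4: K, R (positive); D, E (negative).
Matching residues: R18.

1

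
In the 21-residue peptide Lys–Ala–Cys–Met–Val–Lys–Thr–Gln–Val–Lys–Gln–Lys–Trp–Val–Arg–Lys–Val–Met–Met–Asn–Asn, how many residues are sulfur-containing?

4

Cysteine (C, thiol) and methionine (M, thioether) are the two sulfur-containing amino acids.
Matching residues: Cys3, Met4, Met18, Met19.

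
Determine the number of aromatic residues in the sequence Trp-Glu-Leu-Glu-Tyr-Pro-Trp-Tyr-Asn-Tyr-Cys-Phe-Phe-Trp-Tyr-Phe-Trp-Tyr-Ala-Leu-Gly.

12

Phenylalanine (F), tryptophan (W), and tyrosine (Y) have aromatic ring side chains.
Matching residues: Trp1, Tyr5, Trp7, Tyr8, Tyr10, Phe12, Phe13, Trp14, Tyr15, Phe16, Trp17, Tyr18.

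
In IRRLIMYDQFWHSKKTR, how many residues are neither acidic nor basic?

10

Acidic: D, E. Basic: K, R, H. All other residues are neither.
Matching residues: I1, L4, I5, M6, Y7, Q9, F10, W11, S13, T16.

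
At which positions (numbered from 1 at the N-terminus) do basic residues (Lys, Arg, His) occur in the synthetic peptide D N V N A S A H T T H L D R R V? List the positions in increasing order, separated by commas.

8, 11, 14, 15

Matching residues: H8, H11, R14, R15.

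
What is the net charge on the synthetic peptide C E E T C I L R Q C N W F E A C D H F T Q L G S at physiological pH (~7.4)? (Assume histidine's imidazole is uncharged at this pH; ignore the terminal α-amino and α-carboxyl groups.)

At pH ~7.4 the Lys and Arg side chains are protonated (+1), the Asp and Glu side chains are deprotonated (−1), and with His taken as neutral all other side chains carry no charge.
Positive (K, R): R8 → +1.
Negative (D, E): E2, E3, E14, D17 → −4.
Net charge = (+1) + (−4) = −3.

-3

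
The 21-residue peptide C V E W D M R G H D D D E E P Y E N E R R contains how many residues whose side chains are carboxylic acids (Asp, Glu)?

Matching residues: E3, D5, D10, D11, D12, E13, E14, E17, E19.

9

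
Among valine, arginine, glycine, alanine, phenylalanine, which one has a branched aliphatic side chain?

valine

Valine (V), leucine (L), and isoleucine (I) are the branched-chain amino acids.
Of the listed options, only valine belongs to this group.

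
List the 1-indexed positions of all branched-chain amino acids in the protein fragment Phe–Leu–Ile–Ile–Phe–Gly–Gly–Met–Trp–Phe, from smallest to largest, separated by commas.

2, 3, 4

The BCAAs are Val, Leu, and Ile — aliphatic side chains with a branch point.
Matching residues: Leu2, Ile3, Ile4.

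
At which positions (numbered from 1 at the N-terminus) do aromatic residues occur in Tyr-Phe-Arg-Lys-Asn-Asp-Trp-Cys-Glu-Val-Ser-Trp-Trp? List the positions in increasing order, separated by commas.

1, 2, 7, 12, 13

Phenylalanine (F), tryptophan (W), and tyrosine (Y) have aromatic ring side chains.
Matching residues: Tyr1, Phe2, Trp7, Trp12, Trp13.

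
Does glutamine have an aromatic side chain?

No

The aromatic amino acids are Phe (F, benzyl), Trp (W, indole), and Tyr (Y, phenol).
Glutamine is not in this group.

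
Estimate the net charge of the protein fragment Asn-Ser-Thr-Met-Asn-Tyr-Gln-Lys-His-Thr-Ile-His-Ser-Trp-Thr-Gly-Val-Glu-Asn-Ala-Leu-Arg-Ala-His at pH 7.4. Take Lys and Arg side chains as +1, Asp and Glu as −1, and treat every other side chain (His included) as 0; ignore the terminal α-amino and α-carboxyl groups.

+1

Positive (K, R): Lys8, Arg22 → +2.
Negative (D, E): Glu18 → −1.
Net charge = (+2) + (−1) = +1.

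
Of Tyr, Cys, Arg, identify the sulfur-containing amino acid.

Cys

Cysteine (C, thiol) and methionine (M, thioether) are the two sulfur-containing amino acids.
Of the listed options, only Cys belongs to this group.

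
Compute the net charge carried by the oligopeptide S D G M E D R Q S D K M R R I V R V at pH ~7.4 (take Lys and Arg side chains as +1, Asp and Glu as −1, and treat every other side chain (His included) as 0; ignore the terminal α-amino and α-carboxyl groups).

+1

Positive (K, R): R7, K11, R13, R14, R17 → +5.
Negative (D, E): D2, E5, D6, D10 → −4.
Net charge = (+5) + (−4) = +1.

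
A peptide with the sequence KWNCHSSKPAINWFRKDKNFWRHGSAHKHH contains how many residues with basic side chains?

12

K, R, and H are the three residues with basic side chains (ε-amine, guanidinium, and imidazole respectively).
Matching residues: K1, H5, K8, R15, K16, K18, R22, H23, H27, K28, H29, H30.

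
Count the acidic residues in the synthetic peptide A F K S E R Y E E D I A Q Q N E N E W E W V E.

8

Aspartate (D) and glutamate (E) have carboxylic-acid side chains and are the acidic amino acids.
Matching residues: E5, E8, E9, D10, E16, E18, E20, E23.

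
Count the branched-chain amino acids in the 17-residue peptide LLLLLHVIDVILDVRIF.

The BCAAs are Val, Leu, and Ile — aliphatic side chains with a branch point.
Matching residues: L1, L2, L3, L4, L5, V7, I8, V10, I11, L12, V14, I16.

12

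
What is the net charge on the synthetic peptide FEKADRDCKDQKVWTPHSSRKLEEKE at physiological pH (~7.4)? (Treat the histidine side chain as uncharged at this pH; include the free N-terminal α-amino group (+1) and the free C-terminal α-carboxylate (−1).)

At pH ~7.4 the Lys and Arg side chains are protonated (+1), the Asp and Glu side chains are deprotonated (−1), and with His taken as neutral all other side chains carry no charge.
Positive (K, R): K3, R6, K9, K12, R20, K21, K25 → +7.
Negative (D, E): E2, D5, D7, D10, E23, E24, E26 → −7.
The N-terminus (+1) and C-terminus (−1) cancel.
Net charge = (+7) + (−7) = 0.

0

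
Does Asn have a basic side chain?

K, R, and H are the three residues with basic side chains (ε-amine, guanidinium, and imidazole respectively).
Asparagine is not in this group.

No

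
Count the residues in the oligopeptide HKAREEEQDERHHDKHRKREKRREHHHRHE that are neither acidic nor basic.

2

Acidic: D, E. Basic: K, R, H. All other residues are neither.
Matching residues: A3, Q8.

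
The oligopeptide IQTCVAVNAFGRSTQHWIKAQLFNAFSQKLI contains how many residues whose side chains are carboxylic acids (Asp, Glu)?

None of the 31 residues belong to this group.

0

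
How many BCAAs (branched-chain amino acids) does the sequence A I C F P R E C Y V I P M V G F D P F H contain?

The BCAAs are Val, Leu, and Ile — aliphatic side chains with a branch point.
Matching residues: I2, V10, I11, V14.

4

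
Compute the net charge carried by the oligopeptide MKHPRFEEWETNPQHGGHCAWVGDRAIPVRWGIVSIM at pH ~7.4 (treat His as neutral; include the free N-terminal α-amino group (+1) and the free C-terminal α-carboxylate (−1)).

The side chains ionized at physiological pH are Lys/Arg (+1) and Asp/Glu (−1); with His treated as neutral, nothing else contributes.
Positive (K, R): K2, R5, R25, R30 → +4.
Negative (D, E): E7, E8, E10, D24 → −4.
The N-terminus (+1) and C-terminus (−1) cancel.
Net charge = (+4) + (−4) = 0.

0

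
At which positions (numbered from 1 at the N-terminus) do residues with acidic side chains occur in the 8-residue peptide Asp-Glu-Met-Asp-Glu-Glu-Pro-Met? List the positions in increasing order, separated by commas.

The acidic residues are Asp (D) and Glu (E), whose side chains end in a carboxylate group.
Matching residues: Asp1, Glu2, Asp4, Glu5, Glu6.

1, 2, 4, 5, 6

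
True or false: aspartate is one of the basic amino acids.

K, R, and H are the three residues with basic side chains (ε-amine, guanidinium, and imidazole respectively).
Aspartate is not in this group.

False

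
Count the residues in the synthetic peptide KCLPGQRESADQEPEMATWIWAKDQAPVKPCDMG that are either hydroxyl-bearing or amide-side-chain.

Hydroxyl-bearing: S, T, Y. Amide-side-chain: N, Q.
Hydroxyl-bearing residues here: S9, T18 (2).
Amide-side-chain residues here: Q6, Q12, Q25 (3).
The two groups share no amino acid, so total = 2 + 3 = 5.

5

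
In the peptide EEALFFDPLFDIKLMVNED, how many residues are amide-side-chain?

1

The amide-side-chain residues are Asn (N) and Gln (Q).
Matching residues: N17.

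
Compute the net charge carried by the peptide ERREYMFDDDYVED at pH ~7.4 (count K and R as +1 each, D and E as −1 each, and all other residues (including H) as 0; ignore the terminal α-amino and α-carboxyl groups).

-5

Positive (K, R): R2, R3 → +2.
Negative (D, E): E1, E4, D8, D9, D10, E13, D14 → −7.
Net charge = (+2) + (−7) = −5.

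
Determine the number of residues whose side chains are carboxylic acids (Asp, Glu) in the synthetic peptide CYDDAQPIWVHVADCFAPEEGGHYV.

5

Matching residues: D3, D4, D14, E19, E20.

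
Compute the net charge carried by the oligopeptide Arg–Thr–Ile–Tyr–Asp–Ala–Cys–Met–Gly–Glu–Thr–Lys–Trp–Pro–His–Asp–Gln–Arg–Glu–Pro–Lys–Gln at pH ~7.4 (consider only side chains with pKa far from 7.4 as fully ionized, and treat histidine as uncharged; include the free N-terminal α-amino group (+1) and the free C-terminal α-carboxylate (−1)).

Near pH 7.4, K and R contribute +1 each, D and E contribute −1 each, and every other side chain (His included, as stated) is uncharged.
Positive (K, R): Arg1, Lys12, Arg18, Lys21 → +4.
Negative (D, E): Asp5, Glu10, Asp16, Glu19 → −4.
The N-terminus (+1) and C-terminus (−1) cancel.
Net charge = (+4) + (−4) = 0.

0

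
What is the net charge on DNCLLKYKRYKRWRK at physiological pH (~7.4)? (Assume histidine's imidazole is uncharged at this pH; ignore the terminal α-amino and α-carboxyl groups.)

At pH ~7.4 the Lys and Arg side chains are protonated (+1), the Asp and Glu side chains are deprotonated (−1), and with His taken as neutral all other side chains carry no charge.
Positive (K, R): K6, K8, R9, K11, R12, R14, K15 → +7.
Negative (D, E): D1 → −1.
Net charge = (+7) + (−1) = +6.

+6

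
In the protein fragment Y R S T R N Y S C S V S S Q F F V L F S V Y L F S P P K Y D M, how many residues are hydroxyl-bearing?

S, T, and Y are the three residues with a side-chain hydroxyl.
Matching residues: Y1, S3, T4, Y7, S8, S10, S12, S13, S20, Y22, S25, Y29.

12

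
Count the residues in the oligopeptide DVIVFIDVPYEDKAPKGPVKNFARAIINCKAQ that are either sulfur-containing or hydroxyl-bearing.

2

Sulfur-containing: C, M. Hydroxyl-bearing: S, T, Y.
Sulfur-containing residues here: C29 (1).
Hydroxyl-bearing residues here: Y10 (1).
The two groups share no amino acid, so total = 1 + 1 = 2.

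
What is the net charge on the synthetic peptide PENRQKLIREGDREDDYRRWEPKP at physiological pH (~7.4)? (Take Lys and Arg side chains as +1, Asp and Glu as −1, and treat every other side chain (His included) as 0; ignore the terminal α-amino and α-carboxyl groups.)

0

Positive (K, R): R4, K6, R9, R13, R18, R19, K23 → +7.
Negative (D, E): E2, E10, D12, E14, D15, D16, E21 → −7.
Net charge = (+7) + (−7) = 0.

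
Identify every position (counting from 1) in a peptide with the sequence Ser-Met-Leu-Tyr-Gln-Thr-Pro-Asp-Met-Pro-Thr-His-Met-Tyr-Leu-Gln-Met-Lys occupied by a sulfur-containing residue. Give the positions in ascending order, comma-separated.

Only Cys (C) and Met (M) have a sulfur atom in the side chain.
Matching residues: Met2, Met9, Met13, Met17.

2, 9, 13, 17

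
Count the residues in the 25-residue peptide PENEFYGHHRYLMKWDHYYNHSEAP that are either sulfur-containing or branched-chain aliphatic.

Sulfur-containing: C, M. Branched-chain aliphatic: I, L, V.
Sulfur-containing residues here: M13 (1).
Branched-chain aliphatic residues here: L12 (1).
The two groups share no amino acid, so total = 1 + 1 = 2.

2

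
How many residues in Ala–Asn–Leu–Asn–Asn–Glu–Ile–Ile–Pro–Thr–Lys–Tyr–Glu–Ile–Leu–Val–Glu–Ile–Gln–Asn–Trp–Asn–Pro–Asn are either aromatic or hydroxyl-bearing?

Aromatic: F, W, Y. Hydroxyl-bearing: S, T, Y.
Aromatic residues here: Tyr12, Trp21 (2).
Hydroxyl-bearing residues here: Thr10, Tyr12 (2).
Y is in both groups, so the 1 Y residue must not be double-counted.
Total = 2 + 2 − 1 = 3.

3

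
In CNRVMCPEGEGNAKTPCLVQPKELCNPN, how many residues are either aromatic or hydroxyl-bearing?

1

Aromatic: F, W, Y. Hydroxyl-bearing: S, T, Y.
Aromatic residues here: none (0).
Hydroxyl-bearing residues here: T15 (1).
(Y belongs to both groups, but none appear in this sequence.) Total = 0 + 1 = 1.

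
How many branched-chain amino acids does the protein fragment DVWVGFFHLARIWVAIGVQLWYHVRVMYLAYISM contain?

V, L, and I make up the branched-chain aliphatic group.
Matching residues: V2, V4, L9, I12, V14, I16, V18, L20, V24, V26, L29, I32.

12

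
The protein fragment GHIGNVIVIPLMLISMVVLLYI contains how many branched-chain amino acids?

The BCAAs are Val, Leu, and Ile — aliphatic side chains with a branch point.
Matching residues: I3, V6, I7, V8, I9, L11, L13, I14, V17, V18, L19, L20, I22.

13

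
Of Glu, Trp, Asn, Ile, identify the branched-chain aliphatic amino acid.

Valine (V), leucine (L), and isoleucine (I) are the branched-chain amino acids.
Of the listed options, only Ile belongs to this group.

Ile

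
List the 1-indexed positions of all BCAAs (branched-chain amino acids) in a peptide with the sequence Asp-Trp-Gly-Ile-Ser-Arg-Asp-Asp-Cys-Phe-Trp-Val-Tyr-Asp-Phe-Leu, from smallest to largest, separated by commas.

The BCAAs are Val, Leu, and Ile — aliphatic side chains with a branch point.
Matching residues: Ile4, Val12, Leu16.

4, 12, 16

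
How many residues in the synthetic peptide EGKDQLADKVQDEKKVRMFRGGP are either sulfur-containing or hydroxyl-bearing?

Sulfur-containing: C, M. Hydroxyl-bearing: S, T, Y.
Sulfur-containing residues here: M18 (1).
Hydroxyl-bearing residues here: none (0).
The two groups share no amino acid, so total = 1 + 0 = 1.

1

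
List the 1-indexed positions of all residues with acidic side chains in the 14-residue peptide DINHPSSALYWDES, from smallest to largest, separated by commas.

1, 12, 13

Only D (aspartate) and E (glutamate) carry a side-chain carboxylic acid.
Matching residues: D1, D12, E13.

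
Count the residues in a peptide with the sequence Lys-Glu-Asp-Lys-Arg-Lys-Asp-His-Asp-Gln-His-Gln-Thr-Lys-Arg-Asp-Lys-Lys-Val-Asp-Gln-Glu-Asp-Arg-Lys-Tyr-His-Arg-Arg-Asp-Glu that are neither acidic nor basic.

6

Acidic: D, E. Basic: K, R, H. All other residues are neither.
Matching residues: Gln10, Gln12, Thr13, Val19, Gln21, Tyr26.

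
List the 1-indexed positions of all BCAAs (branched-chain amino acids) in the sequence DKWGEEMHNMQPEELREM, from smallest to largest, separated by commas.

Valine (V), leucine (L), and isoleucine (I) are the branched-chain amino acids.
Matching residues: L15.

15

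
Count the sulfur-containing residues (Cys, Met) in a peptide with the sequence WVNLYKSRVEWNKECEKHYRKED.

1

Matching residues: C15.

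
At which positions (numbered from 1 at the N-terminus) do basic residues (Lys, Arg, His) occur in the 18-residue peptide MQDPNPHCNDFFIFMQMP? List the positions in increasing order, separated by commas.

7

Matching residues: H7.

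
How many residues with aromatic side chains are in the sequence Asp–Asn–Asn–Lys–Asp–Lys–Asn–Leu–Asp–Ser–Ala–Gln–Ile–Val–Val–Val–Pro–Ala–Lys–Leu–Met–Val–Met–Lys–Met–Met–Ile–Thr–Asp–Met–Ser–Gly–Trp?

1

Phenylalanine (F), tryptophan (W), and tyrosine (Y) have aromatic ring side chains.
Matching residues: Trp33.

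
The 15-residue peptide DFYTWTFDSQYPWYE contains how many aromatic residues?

The aromatic amino acids are Phe (F, benzyl), Trp (W, indole), and Tyr (Y, phenol).
Matching residues: F2, Y3, W5, F7, Y11, W13, Y14.

7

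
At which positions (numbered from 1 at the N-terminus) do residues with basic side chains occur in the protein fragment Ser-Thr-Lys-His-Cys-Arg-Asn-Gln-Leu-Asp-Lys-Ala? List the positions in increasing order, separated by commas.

3, 4, 6, 11

The basic amino acids are Lys (K), Arg (R), and His (H).
Matching residues: Lys3, His4, Arg6, Lys11.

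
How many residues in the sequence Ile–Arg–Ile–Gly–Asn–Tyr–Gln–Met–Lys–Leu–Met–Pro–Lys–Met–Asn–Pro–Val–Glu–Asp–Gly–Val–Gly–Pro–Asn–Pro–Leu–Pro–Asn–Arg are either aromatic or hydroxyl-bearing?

Aromatic: F, W, Y. Hydroxyl-bearing: S, T, Y.
Aromatic residues here: Tyr6 (1).
Hydroxyl-bearing residues here: Tyr6 (1).
Y is in both groups, so the 1 Y residue must not be double-counted.
Total = 1 + 1 − 1 = 1.

1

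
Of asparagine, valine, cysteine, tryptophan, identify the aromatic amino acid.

The aromatic amino acids are Phe (F, benzyl), Trp (W, indole), and Tyr (Y, phenol).
Of the listed options, only tryptophan belongs to this group.

tryptophan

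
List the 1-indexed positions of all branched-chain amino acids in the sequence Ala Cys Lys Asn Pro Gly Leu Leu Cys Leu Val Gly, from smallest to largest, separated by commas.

7, 8, 10, 11

Valine (V), leucine (L), and isoleucine (I) are the branched-chain amino acids.
Matching residues: Leu7, Leu8, Leu10, Val11.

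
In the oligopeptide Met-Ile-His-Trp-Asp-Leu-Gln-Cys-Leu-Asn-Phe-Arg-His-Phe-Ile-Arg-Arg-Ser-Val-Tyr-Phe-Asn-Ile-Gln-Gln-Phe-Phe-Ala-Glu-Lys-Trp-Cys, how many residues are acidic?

Only D (aspartate) and E (glutamate) carry a side-chain carboxylic acid.
Matching residues: Asp5, Glu29.

2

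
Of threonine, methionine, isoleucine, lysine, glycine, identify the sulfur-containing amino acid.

Cysteine (C, thiol) and methionine (M, thioether) are the two sulfur-containing amino acids.
Of the listed options, only methionine belongs to this group.

methionine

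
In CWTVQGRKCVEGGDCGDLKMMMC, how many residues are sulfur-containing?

7

Cysteine (C, thiol) and methionine (M, thioether) are the two sulfur-containing amino acids.
Matching residues: C1, C9, C15, M20, M21, M22, C23.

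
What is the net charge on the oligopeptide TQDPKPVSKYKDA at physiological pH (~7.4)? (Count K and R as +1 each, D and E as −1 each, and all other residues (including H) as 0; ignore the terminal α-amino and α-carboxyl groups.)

+1

Positive (K, R): K5, K9, K11 → +3.
Negative (D, E): D3, D12 → −2.
Net charge = (+3) + (−2) = +1.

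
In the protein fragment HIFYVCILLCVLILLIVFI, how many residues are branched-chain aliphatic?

The BCAAs are Val, Leu, and Ile — aliphatic side chains with a branch point.
Matching residues: I2, V5, I7, L8, L9, V11, L12, I13, L14, L15, I16, V17, I19.

13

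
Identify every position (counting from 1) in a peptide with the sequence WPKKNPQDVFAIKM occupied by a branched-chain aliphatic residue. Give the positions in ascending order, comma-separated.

Matching residues: V9, I12.

9, 12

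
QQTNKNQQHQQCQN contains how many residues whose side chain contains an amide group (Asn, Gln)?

10

Matching residues: Q1, Q2, N4, N6, Q7, Q8, Q10, Q11, Q13, N14.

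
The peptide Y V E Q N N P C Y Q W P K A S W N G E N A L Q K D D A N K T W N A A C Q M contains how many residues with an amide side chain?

The amide-side-chain residues are Asn (N) and Gln (Q).
Matching residues: Q4, N5, N6, Q10, N17, N20, Q23, N28, N32, Q36.

10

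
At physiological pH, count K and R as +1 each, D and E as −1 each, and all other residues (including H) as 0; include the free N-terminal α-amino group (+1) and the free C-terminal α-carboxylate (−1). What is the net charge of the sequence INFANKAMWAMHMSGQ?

Positive (K, R): K6 → +1.
Negative (D, E): none → −0.
The N-terminus (+1) and C-terminus (−1) cancel.
Net charge = (+1) + (−0) = +1.

+1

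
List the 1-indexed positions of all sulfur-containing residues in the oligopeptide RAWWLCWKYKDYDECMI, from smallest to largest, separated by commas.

Only Cys (C) and Met (M) have a sulfur atom in the side chain.
Matching residues: C6, C15, M16.

6, 15, 16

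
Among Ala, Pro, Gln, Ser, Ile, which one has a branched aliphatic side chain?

Valine (V), leucine (L), and isoleucine (I) are the branched-chain amino acids.
Of the listed options, only Ile belongs to this group.

Ile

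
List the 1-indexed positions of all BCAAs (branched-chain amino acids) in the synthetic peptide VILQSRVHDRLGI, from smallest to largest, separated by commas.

The BCAAs are Val, Leu, and Ile — aliphatic side chains with a branch point.
Matching residues: V1, I2, L3, V7, L11, I13.

1, 2, 3, 7, 11, 13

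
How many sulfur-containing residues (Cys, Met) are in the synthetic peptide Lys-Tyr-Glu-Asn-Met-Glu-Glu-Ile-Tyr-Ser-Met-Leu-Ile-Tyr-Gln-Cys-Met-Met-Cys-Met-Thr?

Matching residues: Met5, Met11, Cys16, Met17, Met18, Cys19, Met20.

7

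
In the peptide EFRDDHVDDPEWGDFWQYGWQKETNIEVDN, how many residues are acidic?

10

Only D (aspartate) and E (glutamate) carry a side-chain carboxylic acid.
Matching residues: E1, D4, D5, D8, D9, E11, D14, E23, E27, D29.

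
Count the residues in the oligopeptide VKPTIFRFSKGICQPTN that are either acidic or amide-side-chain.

2

Acidic: D, E. Amide-side-chain: N, Q.
Acidic residues here: none (0).
Amide-side-chain residues here: Q14, N17 (2).
The two groups share no amino acid, so total = 0 + 2 = 2.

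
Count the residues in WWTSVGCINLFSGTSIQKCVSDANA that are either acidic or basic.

Acidic: D, E. Basic: H, K, R.
Acidic residues here: D22 (1).
Basic residues here: K18 (1).
The two groups share no amino acid, so total = 1 + 1 = 2.

2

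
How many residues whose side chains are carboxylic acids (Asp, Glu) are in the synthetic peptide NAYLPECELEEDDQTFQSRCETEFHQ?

8

Matching residues: E6, E8, E10, E11, D12, D13, E21, E23.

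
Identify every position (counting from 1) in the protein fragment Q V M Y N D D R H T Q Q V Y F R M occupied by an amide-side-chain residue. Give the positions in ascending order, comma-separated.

The amide-side-chain residues are Asn (N) and Gln (Q).
Matching residues: Q1, N5, Q11, Q12.

1, 5, 11, 12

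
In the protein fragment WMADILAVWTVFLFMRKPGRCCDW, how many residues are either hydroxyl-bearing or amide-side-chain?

1

Hydroxyl-bearing: S, T, Y. Amide-side-chain: N, Q.
Hydroxyl-bearing residues here: T10 (1).
Amide-side-chain residues here: none (0).
The two groups share no amino acid, so total = 1 + 0 = 1.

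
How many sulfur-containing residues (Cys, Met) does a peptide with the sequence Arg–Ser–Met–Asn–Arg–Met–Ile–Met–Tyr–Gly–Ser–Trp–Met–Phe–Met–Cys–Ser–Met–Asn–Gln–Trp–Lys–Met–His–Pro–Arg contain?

Matching residues: Met3, Met6, Met8, Met13, Met15, Cys16, Met18, Met23.

8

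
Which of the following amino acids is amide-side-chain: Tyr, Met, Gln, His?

Only N (asparagine) and Q (glutamine) carry a side-chain carboxamide.
Of the listed options, only Gln belongs to this group.

Gln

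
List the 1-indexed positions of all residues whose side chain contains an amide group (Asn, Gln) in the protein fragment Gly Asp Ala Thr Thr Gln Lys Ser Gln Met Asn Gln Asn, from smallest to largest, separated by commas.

6, 9, 11, 12, 13

Matching residues: Gln6, Gln9, Asn11, Gln12, Asn13.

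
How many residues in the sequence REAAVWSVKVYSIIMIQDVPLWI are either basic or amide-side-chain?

3

Basic: H, K, R. Amide-side-chain: N, Q.
Basic residues here: R1, K9 (2).
Amide-side-chain residues here: Q17 (1).
The two groups share no amino acid, so total = 2 + 1 = 3.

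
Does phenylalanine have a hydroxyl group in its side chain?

S, T, and Y are the three residues with a side-chain hydroxyl.
Phenylalanine is not in this group.

No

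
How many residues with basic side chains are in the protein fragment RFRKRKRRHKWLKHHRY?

K, R, and H are the three residues with basic side chains (ε-amine, guanidinium, and imidazole respectively).
Matching residues: R1, R3, K4, R5, K6, R7, R8, H9, K10, K13, H14, H15, R16.

13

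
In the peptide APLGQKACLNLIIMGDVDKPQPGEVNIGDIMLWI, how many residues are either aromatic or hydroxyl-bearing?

1

Aromatic: F, W, Y. Hydroxyl-bearing: S, T, Y.
Aromatic residues here: W33 (1).
Hydroxyl-bearing residues here: none (0).
(Y belongs to both groups, but none appear in this sequence.) Total = 1 + 0 = 1.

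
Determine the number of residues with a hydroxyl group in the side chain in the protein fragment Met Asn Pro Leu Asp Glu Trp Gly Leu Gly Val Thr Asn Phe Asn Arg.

1

S, T, and Y are the three residues with a side-chain hydroxyl.
Matching residues: Thr12.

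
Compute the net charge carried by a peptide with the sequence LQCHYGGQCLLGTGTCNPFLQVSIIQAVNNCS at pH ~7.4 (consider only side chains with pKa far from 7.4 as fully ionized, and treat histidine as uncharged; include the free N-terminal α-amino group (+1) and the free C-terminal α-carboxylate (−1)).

Near pH 7.4, K and R contribute +1 each, D and E contribute −1 each, and every other side chain (His included, as stated) is uncharged.
Positive (K, R): none → +0.
Negative (D, E): none → −0.
The N-terminus (+1) and C-terminus (−1) cancel.
Net charge = (+0) + (−0) = 0.

0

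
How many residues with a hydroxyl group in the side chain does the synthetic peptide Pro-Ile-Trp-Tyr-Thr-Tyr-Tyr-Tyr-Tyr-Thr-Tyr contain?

S, T, and Y are the three residues with a side-chain hydroxyl.
Matching residues: Tyr4, Thr5, Tyr6, Tyr7, Tyr8, Tyr9, Thr10, Tyr11.

8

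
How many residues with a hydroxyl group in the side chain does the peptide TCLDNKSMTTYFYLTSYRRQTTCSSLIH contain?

The –OH-bearing residues are Ser, Thr (aliphatic alcohols), and Tyr (phenol).
Matching residues: T1, S7, T9, T10, Y11, Y13, T15, S16, Y17, T21, T22, S24, S25.

13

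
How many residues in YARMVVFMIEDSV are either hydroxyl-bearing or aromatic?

3

Hydroxyl-bearing: S, T, Y. Aromatic: F, W, Y.
Hydroxyl-bearing residues here: Y1, S12 (2).
Aromatic residues here: Y1, F7 (2).
Y is in both groups, so the 1 Y residue must not be double-counted.
Total = 2 + 2 − 1 = 3.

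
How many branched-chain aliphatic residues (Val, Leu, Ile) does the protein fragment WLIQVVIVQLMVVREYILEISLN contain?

13

Matching residues: L2, I3, V5, V6, I7, V8, L10, V12, V13, I17, L18, I20, L22.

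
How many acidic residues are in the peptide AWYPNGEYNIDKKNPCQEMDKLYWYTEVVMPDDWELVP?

8

Aspartate (D) and glutamate (E) have carboxylic-acid side chains and are the acidic amino acids.
Matching residues: E7, D11, E18, D20, E27, D32, D33, E35.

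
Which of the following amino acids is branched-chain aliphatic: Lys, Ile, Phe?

Ile

V, L, and I make up the branched-chain aliphatic group.
Of the listed options, only Ile belongs to this group.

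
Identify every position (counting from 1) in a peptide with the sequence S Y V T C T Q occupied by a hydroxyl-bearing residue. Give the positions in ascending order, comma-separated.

Serine (S), threonine (T), and tyrosine (Y) each carry a hydroxyl group on the side chain.
Matching residues: S1, Y2, T4, T6.

1, 2, 4, 6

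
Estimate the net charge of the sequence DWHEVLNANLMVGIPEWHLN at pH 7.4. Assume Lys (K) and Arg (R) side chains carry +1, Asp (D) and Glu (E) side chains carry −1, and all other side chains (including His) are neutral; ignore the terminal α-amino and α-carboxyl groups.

-3

Positive (K, R): none → +0.
Negative (D, E): D1, E4, E16 → −3.
Net charge = (+0) + (−3) = −3.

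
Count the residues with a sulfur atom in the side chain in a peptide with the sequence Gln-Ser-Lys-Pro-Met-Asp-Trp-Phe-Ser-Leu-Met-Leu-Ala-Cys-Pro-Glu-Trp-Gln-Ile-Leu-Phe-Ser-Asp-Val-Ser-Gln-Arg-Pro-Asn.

Cysteine (C, thiol) and methionine (M, thioether) are the two sulfur-containing amino acids.
Matching residues: Met5, Met11, Cys14.

3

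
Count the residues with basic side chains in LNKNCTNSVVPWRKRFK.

5

Lysine (K), arginine (R), and histidine (H) have basic, nitrogen-containing side chains.
Matching residues: K3, R13, K14, R15, K17.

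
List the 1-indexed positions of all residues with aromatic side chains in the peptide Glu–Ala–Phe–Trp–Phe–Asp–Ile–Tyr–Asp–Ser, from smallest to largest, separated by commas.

Phenylalanine (F), tryptophan (W), and tyrosine (Y) have aromatic ring side chains.
Matching residues: Phe3, Trp4, Phe5, Tyr8.

3, 4, 5, 8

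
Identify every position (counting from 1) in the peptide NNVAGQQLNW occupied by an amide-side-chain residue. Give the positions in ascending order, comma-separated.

Asparagine (N) and glutamine (Q) have uncharged amide side chains.
Matching residues: N1, N2, Q6, Q7, N9.

1, 2, 6, 7, 9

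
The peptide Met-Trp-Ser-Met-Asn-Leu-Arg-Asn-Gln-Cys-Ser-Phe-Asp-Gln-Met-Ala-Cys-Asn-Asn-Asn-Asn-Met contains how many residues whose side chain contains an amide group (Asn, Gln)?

8

Matching residues: Asn5, Asn8, Gln9, Gln14, Asn18, Asn19, Asn20, Asn21.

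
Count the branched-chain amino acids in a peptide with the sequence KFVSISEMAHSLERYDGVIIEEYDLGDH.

V, L, and I make up the branched-chain aliphatic group.
Matching residues: V3, I5, L12, V18, I19, I20, L25.

7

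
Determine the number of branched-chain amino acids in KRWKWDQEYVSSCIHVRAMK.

The BCAAs are Val, Leu, and Ile — aliphatic side chains with a branch point.
Matching residues: V10, I14, V16.

3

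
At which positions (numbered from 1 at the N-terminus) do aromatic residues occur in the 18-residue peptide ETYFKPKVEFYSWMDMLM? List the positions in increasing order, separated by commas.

The aromatic amino acids are Phe (F, benzyl), Trp (W, indole), and Tyr (Y, phenol).
Matching residues: Y3, F4, F10, Y11, W13.

3, 4, 10, 11, 13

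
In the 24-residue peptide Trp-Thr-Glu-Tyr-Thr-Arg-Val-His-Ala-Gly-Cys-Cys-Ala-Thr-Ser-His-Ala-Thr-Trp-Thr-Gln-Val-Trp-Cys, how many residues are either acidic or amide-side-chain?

Acidic: D, E. Amide-side-chain: N, Q.
Acidic residues here: Glu3 (1).
Amide-side-chain residues here: Gln21 (1).
The two groups share no amino acid, so total = 1 + 1 = 2.

2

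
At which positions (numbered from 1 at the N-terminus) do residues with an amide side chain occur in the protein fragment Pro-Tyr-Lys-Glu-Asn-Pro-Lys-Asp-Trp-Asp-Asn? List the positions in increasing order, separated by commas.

5, 11

Asparagine (N) and glutamine (Q) have uncharged amide side chains.
Matching residues: Asn5, Asn11.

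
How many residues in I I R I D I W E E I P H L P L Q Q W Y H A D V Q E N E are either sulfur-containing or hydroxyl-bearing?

1

Sulfur-containing: C, M. Hydroxyl-bearing: S, T, Y.
Sulfur-containing residues here: none (0).
Hydroxyl-bearing residues here: Y19 (1).
The two groups share no amino acid, so total = 0 + 1 = 1.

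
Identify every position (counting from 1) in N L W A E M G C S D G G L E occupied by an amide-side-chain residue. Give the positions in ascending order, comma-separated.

1

Only N (asparagine) and Q (glutamine) carry a side-chain carboxamide.
Matching residues: N1.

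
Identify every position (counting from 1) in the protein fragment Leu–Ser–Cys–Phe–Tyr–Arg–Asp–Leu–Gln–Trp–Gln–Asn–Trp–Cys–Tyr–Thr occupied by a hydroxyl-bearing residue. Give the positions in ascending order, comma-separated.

Serine (S), threonine (T), and tyrosine (Y) each carry a hydroxyl group on the side chain.
Matching residues: Ser2, Tyr5, Tyr15, Thr16.

2, 5, 15, 16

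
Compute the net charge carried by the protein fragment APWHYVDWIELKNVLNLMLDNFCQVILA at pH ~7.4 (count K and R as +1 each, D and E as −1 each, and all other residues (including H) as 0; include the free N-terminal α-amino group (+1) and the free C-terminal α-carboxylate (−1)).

Positive (K, R): K12 → +1.
Negative (D, E): D7, E10, D20 → −3.
The N-terminus (+1) and C-terminus (−1) cancel.
Net charge = (+1) + (−3) = −2.

-2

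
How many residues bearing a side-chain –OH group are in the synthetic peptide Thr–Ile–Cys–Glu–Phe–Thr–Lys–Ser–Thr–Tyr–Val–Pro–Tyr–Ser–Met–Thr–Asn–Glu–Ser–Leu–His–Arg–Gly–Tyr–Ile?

10

Serine (S), threonine (T), and tyrosine (Y) each carry a hydroxyl group on the side chain.
Matching residues: Thr1, Thr6, Ser8, Thr9, Tyr10, Tyr13, Ser14, Thr16, Ser19, Tyr24.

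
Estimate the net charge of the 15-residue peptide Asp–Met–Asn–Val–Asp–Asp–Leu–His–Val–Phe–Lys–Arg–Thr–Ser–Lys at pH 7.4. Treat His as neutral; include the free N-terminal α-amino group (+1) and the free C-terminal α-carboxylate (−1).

0

The side chains ionized at physiological pH are Lys/Arg (+1) and Asp/Glu (−1); with His treated as neutral, nothing else contributes.
Positive (K, R): Lys11, Arg12, Lys15 → +3.
Negative (D, E): Asp1, Asp5, Asp6 → −3.
The N-terminus (+1) and C-terminus (−1) cancel.
Net charge = (+3) + (−3) = 0.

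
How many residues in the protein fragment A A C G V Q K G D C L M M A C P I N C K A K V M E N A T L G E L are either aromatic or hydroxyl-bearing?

1

Aromatic: F, W, Y. Hydroxyl-bearing: S, T, Y.
Aromatic residues here: none (0).
Hydroxyl-bearing residues here: T28 (1).
(Y belongs to both groups, but none appear in this sequence.) Total = 0 + 1 = 1.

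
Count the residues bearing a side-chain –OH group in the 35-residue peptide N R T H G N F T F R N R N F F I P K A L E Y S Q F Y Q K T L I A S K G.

7

The –OH-bearing residues are Ser, Thr (aliphatic alcohols), and Tyr (phenol).
Matching residues: T3, T8, Y22, S23, Y26, T29, S33.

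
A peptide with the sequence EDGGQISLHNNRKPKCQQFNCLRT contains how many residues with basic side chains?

5

K, R, and H are the three residues with basic side chains (ε-amine, guanidinium, and imidazole respectively).
Matching residues: H9, R12, K13, K15, R23.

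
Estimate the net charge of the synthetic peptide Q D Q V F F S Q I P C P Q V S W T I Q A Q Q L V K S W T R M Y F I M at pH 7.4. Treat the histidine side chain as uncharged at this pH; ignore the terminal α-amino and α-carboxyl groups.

+1

The side chains ionized at physiological pH are Lys/Arg (+1) and Asp/Glu (−1); with His treated as neutral, nothing else contributes.
Positive (K, R): K25, R29 → +2.
Negative (D, E): D2 → −1.
Net charge = (+2) + (−1) = +1.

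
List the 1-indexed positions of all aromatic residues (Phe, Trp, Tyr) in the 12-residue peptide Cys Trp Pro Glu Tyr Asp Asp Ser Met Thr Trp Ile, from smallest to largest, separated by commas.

2, 5, 11

Matching residues: Trp2, Tyr5, Trp11.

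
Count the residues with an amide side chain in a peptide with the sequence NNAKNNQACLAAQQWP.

7

Only N (asparagine) and Q (glutamine) carry a side-chain carboxamide.
Matching residues: N1, N2, N5, N6, Q7, Q13, Q14.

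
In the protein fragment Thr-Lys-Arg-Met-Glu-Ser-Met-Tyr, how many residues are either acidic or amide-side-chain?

1

Acidic: D, E. Amide-side-chain: N, Q.
Acidic residues here: Glu5 (1).
Amide-side-chain residues here: none (0).
The two groups share no amino acid, so total = 1 + 0 = 1.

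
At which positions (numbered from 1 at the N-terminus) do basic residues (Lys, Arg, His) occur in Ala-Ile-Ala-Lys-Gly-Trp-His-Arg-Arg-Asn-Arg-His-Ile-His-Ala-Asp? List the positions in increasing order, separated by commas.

4, 7, 8, 9, 11, 12, 14

Matching residues: Lys4, His7, Arg8, Arg9, Arg11, His12, His14.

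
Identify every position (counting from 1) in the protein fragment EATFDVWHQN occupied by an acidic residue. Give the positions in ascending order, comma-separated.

Only D (aspartate) and E (glutamate) carry a side-chain carboxylic acid.
Matching residues: E1, D5.

1, 5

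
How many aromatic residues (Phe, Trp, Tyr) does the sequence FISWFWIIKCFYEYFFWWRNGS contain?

Matching residues: F1, W4, F5, W6, F11, Y12, Y14, F15, F16, W17, W18.

11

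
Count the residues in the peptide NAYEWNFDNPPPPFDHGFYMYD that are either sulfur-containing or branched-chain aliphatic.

1

Sulfur-containing: C, M. Branched-chain aliphatic: I, L, V.
Sulfur-containing residues here: M20 (1).
Branched-chain aliphatic residues here: none (0).
The two groups share no amino acid, so total = 1 + 0 = 1.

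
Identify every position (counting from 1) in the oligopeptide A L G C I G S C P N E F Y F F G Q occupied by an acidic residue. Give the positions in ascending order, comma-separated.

11

Only D (aspartate) and E (glutamate) carry a side-chain carboxylic acid.
Matching residues: E11.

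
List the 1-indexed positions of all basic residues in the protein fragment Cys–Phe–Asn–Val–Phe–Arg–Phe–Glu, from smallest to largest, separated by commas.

6

K, R, and H are the three residues with basic side chains (ε-amine, guanidinium, and imidazole respectively).
Matching residues: Arg6.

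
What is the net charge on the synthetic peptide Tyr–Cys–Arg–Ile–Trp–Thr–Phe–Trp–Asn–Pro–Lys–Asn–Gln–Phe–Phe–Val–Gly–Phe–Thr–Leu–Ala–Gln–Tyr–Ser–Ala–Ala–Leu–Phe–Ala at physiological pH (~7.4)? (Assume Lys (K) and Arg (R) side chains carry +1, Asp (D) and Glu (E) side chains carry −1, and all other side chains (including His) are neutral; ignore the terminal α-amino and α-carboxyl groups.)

+2

Positive (K, R): Arg3, Lys11 → +2.
Negative (D, E): none → −0.
Net charge = (+2) + (−0) = +2.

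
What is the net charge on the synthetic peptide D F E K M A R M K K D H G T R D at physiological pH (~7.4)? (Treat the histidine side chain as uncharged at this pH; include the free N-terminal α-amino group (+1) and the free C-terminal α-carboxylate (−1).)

+1

Near pH 7.4, K and R contribute +1 each, D and E contribute −1 each, and every other side chain (His included, as stated) is uncharged.
Positive (K, R): K4, R7, K9, K10, R15 → +5.
Negative (D, E): D1, E3, D11, D16 → −4.
The N-terminus (+1) and C-terminus (−1) cancel.
Net charge = (+5) + (−4) = +1.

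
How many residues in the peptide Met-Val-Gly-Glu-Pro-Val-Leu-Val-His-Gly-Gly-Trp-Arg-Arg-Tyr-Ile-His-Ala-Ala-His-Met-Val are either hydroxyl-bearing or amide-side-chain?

Hydroxyl-bearing: S, T, Y. Amide-side-chain: N, Q.
Hydroxyl-bearing residues here: Tyr15 (1).
Amide-side-chain residues here: none (0).
The two groups share no amino acid, so total = 1 + 0 = 1.

1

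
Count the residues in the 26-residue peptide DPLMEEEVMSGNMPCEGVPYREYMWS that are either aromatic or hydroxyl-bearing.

5

Aromatic: F, W, Y. Hydroxyl-bearing: S, T, Y.
Aromatic residues here: Y20, Y23, W25 (3).
Hydroxyl-bearing residues here: S10, Y20, Y23, S26 (4).
Y is in both groups, so the 2 Y residues must not be double-counted.
Total = 3 + 4 − 2 = 5.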